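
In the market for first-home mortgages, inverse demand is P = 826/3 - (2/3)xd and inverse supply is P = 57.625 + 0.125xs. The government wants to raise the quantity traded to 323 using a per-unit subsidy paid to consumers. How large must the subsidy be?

Required subsidy s = 38 per unit

At x = 323, from the demand curve buyers pay Pb = 826/3 − (2/3)·323 = 60; from the supply curve sellers need Ps = 57.625 + 0.125·323 = 98.
The subsidy must fill the gap: s = Ps − Pb = 98 − 60 = 38.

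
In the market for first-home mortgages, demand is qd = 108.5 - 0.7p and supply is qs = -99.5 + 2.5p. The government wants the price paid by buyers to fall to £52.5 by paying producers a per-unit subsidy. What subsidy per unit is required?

At a buyer price of 52.5, quantity demanded is 108.5 − 0.7·52.5 = 71.75.
Sellers supply 71.75 only when they receive ps with -99.5 + 2.5·ps = 71.75, i.e. ps = 68.5.
s = ps − pb = 68.5 − 52.5 = 16.

Required subsidy s = £16 per unit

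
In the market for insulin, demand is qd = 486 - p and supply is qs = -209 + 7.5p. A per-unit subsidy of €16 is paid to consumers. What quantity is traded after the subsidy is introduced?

Pre-subsidy: 486 - p = -209 + 7.5p gives p* = 1390/17, q* = 6872/17.
With the rebate, buyers effectively pay pb = ps − 16, where ps is the price sellers receive.
Demand in terms of ps becomes qd = 486 − 1(ps − 16) = 502 - ps. Setting this equal to supply: 502 - ps = -209 + 7.5ps, so ps = 1422/17.
Buyers pay pb = 1422/17 − 16 = 1150/17; q' = -209 + 7.5·(1422/17) = 7112/17.

q' = 7112/17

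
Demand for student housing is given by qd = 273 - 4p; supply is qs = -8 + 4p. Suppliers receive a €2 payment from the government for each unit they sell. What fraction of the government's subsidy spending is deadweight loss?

Pre-subsidy: 273 - 4p = -8 + 4p gives p* = 35.125, q* = 132.5.
With the subsidy, sellers receive ps = pb + 2 for each unit, where pb is the price buyers pay.
Supply in terms of pb becomes qs = -8 + 4(pb + 2) = 0 + 4pb. Setting this equal to demand: 273 - 4pb = 0 + 4pb, so pb = 34.125.
Sellers receive ps = 34.125 + 2 = 36.125; q' = 273 − 4·34.125 = 136.5.
ΔCS = ½(132.5 + 136.5)(35.125 − 34.125) = 134.5; ΔPS = ½(132.5 + 136.5)(36.125 − 35.125) = 134.5.
Government spending = 2 × 136.5 = 273.
DWL = ½ × 2 × (136.5 − 132.5) = 4; fraction = 4 / 273 = 4/273.

DWL / government spending = 4/273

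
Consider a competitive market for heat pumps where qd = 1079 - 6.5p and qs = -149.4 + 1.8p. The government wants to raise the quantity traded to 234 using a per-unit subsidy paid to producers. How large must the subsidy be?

Required subsidy s = 83 per unit

At q = 234, invert demand for the buyer price: pb = (1079 − 234)/6.5 = 130; invert supply for the seller price: ps = (234 − (-149.4))/1.8 = 213.
The subsidy must fill the gap: s = ps − pb = 213 − 130 = 83.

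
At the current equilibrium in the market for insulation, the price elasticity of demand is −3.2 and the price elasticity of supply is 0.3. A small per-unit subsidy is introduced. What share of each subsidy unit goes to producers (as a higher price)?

For a small subsidy around the equilibrium, the benefit split depends on the relative slopes, which at a point are proportional to the elasticities.
Buyer share = εs/(εs + |εd|) = 0.3/(0.3 + 3.2) = 3/35; seller share = |εd|/(εs + |εd|) = 32/35.
So producers capture 32/35 of the subsidy.

Producer share = 32/35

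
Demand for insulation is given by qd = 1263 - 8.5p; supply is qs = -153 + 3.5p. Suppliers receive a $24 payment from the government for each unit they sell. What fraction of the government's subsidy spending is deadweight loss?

DWL / government spending = 119/1278

Pre-subsidy: 1263 - 8.5p = -153 + 3.5p gives p* = 118, q* = 260.
With the subsidy, sellers receive ps = pb + 24 for each unit, where pb is the price buyers pay.
Supply in terms of pb becomes qs = -153 + 3.5(pb + 24) = -69 + 3.5pb. Setting this equal to demand: 1263 - 8.5pb = -69 + 3.5pb, so pb = 111.
Sellers receive ps = 111 + 24 = 135; q' = 1263 − 8.5·111 = 319.5.
ΔCS = ½(260 + 319.5)(118 − 111) = 2028.25; ΔPS = ½(260 + 319.5)(135 − 118) = 4925.75.
Government spending = 24 × 319.5 = 7668.
DWL = ½ × 24 × (319.5 − 260) = 714; fraction = 714 / 7668 = 119/1278.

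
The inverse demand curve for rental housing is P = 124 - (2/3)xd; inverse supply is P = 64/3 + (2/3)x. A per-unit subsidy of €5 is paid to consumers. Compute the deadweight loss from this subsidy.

Deadweight loss = €9.375

Pre-subsidy: 124 - (2/3)x = 64/3 + (2/3)x gives x* = 77 and P* = 218/3.
With the rebate, buyers effectively pay Pb = Ps − 5, where Ps is the price sellers receive.
On the curves, Pb = 124 - (2/3)x and Ps = 64/3 + (2/3)x; the wedge Ps − Pb = 5 gives 64/3 + (2/3)x − (124 - (2/3)x) = 5, so x' = 80.75.
Then Pb = 124 − (2/3)·80.75 = 421/6 and Ps = 64/3 + (2/3)·80.75 = 451/6.
The subsidy expands output by 80.75 − 77 = 3.75 past the efficient level; on those units the gap between marginal cost and willingness to pay runs from 0 up to 5.
DWL = ½ × 5 × 3.75 = 9.375.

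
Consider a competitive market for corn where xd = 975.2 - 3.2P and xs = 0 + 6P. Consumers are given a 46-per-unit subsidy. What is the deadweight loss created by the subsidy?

Pre-subsidy: 975.2 - 3.2P = 0 + 6P gives P* = 106, x* = 636.
With the rebate, buyers effectively pay Pb = Ps − 46, where Ps is the price sellers receive.
Demand in terms of Ps becomes xd = 975.2 − 3.2(Ps − 46) = 1122.4 - 3.2Ps. Setting this equal to supply: 1122.4 - 3.2Ps = 0 + 6Ps, so Ps = 122.
Buyers pay Pb = 122 − 46 = 76; x' = 0 + 6·122 = 732.
The subsidy expands output by 732 − 636 = 96 past the efficient level; on those units the gap between marginal cost and willingness to pay runs from 0 up to 46.
DWL = ½ × 46 × 96 = 2208.

Deadweight loss = 2208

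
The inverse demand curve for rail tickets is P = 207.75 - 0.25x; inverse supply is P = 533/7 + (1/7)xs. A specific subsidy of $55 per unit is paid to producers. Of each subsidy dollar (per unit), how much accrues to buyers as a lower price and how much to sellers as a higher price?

Pre-subsidy: 207.75 - 0.25x = 533/7 + (1/7)x gives x* = 335 and P* = 124.
With the subsidy, sellers receive Ps = Pb + 55 for each unit, where Pb is the price buyers pay.
On the curves, Pb = 207.75 - 0.25x and Ps = 533/7 + (1/7)x; the wedge Ps − Pb = 55 gives 533/7 + (1/7)x − (207.75 - 0.25x) = 55, so x' = 475.
Then Pb = 207.75 − 0.25·475 = 89 and Ps = 533/7 + (1/7)·475 = 144.
Buyers' price falls by P* − Pb = 124 − 89 = 35; sellers' price rises by Ps − P* = 144 − 124 = 20.

Buyers gain $35 per unit; sellers gain $20 per unit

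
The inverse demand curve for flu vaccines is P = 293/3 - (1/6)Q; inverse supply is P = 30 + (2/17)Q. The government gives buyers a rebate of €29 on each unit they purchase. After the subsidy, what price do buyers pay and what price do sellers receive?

Pre-subsidy: 293/3 - (1/6)Q = 30 + (2/17)Q gives Q* = 238 and P* = 58.
With the rebate, buyers effectively pay Pb = Ps − 29, where Ps is the price sellers receive.
On the curves, Pb = 293/3 - (1/6)Q and Ps = 30 + (2/17)Q; the wedge Ps − Pb = 29 gives 30 + (2/17)Q − (293/3 - (1/6)Q) = 29, so Q' = 340.
Then Pb = 293/3 − (1/6)·340 = 41 and Ps = 30 + (2/17)·340 = 70.

Buyers pay €41; sellers receive €70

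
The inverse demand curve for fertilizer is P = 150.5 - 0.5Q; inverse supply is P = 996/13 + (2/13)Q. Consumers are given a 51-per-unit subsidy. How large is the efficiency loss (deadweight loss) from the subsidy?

Pre-subsidy: 150.5 - 0.5Q = 996/13 + (2/13)Q gives Q* = 113 and P* = 94.
With the rebate, buyers effectively pay Pb = Ps − 51, where Ps is the price sellers receive.
On the curves, Pb = 150.5 - 0.5Q and Ps = 996/13 + (2/13)Q; the wedge Ps − Pb = 51 gives 996/13 + (2/13)Q − (150.5 - 0.5Q) = 51, so Q' = 191.
Then Pb = 150.5 − 0.5·191 = 55 and Ps = 996/13 + (2/13)·191 = 106.
The subsidy expands output by 191 − 113 = 78 past the efficient level; on those units the gap between marginal cost and willingness to pay runs from 0 up to 51.
DWL = ½ × 51 × 78 = 1989.

Deadweight loss = 1989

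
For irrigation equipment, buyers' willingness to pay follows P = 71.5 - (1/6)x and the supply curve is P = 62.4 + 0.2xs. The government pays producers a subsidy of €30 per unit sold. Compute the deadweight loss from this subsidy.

Pre-subsidy: 71.5 - (1/6)x = 62.4 + 0.2x gives x* = 273/11 and P* = 741/11.
With the subsidy, sellers receive Ps = Pb + 30 for each unit, where Pb is the price buyers pay.
On the curves, Pb = 71.5 - (1/6)x and Ps = 62.4 + 0.2x; the wedge Ps − Pb = 30 gives 62.4 + 0.2x − (71.5 - (1/6)x) = 30, so x' = 1173/11.
Then Pb = 71.5 − (1/6)·(1173/11) = 591/11 and Ps = 62.4 + 0.2·(1173/11) = 921/11.
The subsidy expands output by 1173/11 − 273/11 = 900/11 past the efficient level; on those units the gap between marginal cost and willingness to pay runs from 0 up to 30.
DWL = ½ × 30 × 900/11 = 13500/11.

Deadweight loss = 13500/11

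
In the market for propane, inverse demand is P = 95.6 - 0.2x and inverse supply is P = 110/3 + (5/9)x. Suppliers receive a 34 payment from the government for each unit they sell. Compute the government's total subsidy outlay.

Government cost = 4182

Pre-subsidy: 95.6 - 0.2x = 110/3 + (5/9)x gives x* = 78 and P* = 80.
With the subsidy, sellers receive Ps = Pb + 34 for each unit, where Pb is the price buyers pay.
On the curves, Pb = 95.6 - 0.2x and Ps = 110/3 + (5/9)x; the wedge Ps − Pb = 34 gives 110/3 + (5/9)x − (95.6 - 0.2x) = 34, so x' = 123.
Then Pb = 95.6 − 0.2·123 = 71 and Ps = 110/3 + (5/9)·123 = 105.
Government outlay = subsidy × quantity = 34 × 123 = 4182.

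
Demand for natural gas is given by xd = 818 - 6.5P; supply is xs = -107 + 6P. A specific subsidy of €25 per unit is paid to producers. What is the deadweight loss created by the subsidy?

Deadweight loss = €975

Pre-subsidy: 818 - 6.5P = -107 + 6P gives P* = 74, x* = 337.
With the subsidy, sellers receive Ps = Pb + 25 for each unit, where Pb is the price buyers pay.
Supply in terms of Pb becomes xs = -107 + 6(Pb + 25) = 43 + 6Pb. Setting this equal to demand: 818 - 6.5Pb = 43 + 6Pb, so Pb = 62.
Sellers receive Ps = 62 + 25 = 87; x' = 818 − 6.5·62 = 415.
The subsidy expands output by 415 − 337 = 78 past the efficient level; on those units the gap between marginal cost and willingness to pay runs from 0 up to 25.
DWL = ½ × 25 × 78 = 975.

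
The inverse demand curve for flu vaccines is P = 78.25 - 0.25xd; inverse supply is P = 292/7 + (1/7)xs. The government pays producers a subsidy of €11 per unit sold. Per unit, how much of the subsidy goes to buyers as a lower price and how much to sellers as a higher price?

Pre-subsidy: 78.25 - 0.25x = 292/7 + (1/7)x gives x* = 93 and P* = 55.
With the subsidy, sellers receive Ps = Pb + 11 for each unit, where Pb is the price buyers pay.
On the curves, Pb = 78.25 - 0.25x and Ps = 292/7 + (1/7)x; the wedge Ps − Pb = 11 gives 292/7 + (1/7)x − (78.25 - 0.25x) = 11, so x' = 121.
Then Pb = 78.25 − 0.25·121 = 48 and Ps = 292/7 + (1/7)·121 = 59.
Buyers' price falls by P* − Pb = 55 − 48 = 7; sellers' price rises by Ps − P* = 59 − 55 = 4.

Buyers gain €7 per unit; sellers gain €4 per unit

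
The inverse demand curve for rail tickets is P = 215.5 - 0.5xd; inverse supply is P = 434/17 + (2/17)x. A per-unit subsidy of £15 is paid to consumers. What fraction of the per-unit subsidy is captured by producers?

Producer share = 4/21

Pre-subsidy: 215.5 - 0.5x = 434/17 + (2/17)x gives x* = 2153/7 and P* = 432/7.
With the rebate, buyers effectively pay Pb = Ps − 15, where Ps is the price sellers receive.
On the curves, Pb = 215.5 - 0.5x and Ps = 434/17 + (2/17)x; the wedge Ps − Pb = 15 gives 434/17 + (2/17)x − (215.5 - 0.5x) = 15, so x' = 2323/7.
Then Pb = 215.5 − 0.5·(2323/7) = 347/7 and Ps = 434/17 + (2/17)·(2323/7) = 452/7.
Buyers' price falls by P* − Pb = 432/7 − 347/7 = 85/7; sellers' price rises by Ps − P* = 452/7 − 432/7 = 20/7.
So producers capture (20/7)/15 = 4/21 of each unit of subsidy.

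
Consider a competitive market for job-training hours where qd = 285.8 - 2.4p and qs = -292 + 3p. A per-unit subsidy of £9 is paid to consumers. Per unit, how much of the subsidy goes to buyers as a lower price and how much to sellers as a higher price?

Buyers gain £5 per unit; sellers gain £4 per unit

Pre-subsidy: 285.8 - 2.4p = -292 + 3p gives p* = 107, q* = 29.
With the rebate, buyers effectively pay pb = ps − 9, where ps is the price sellers receive.
Demand in terms of ps becomes qd = 285.8 − 2.4(ps − 9) = 307.4 - 2.4ps. Setting this equal to supply: 307.4 - 2.4ps = -292 + 3ps, so ps = 111.
Buyers pay pb = 111 − 9 = 102; q' = -292 + 3·111 = 41.
Buyers' price falls by p* − pb = 107 − 102 = 5; sellers' price rises by ps − p* = 111 − 107 = 4.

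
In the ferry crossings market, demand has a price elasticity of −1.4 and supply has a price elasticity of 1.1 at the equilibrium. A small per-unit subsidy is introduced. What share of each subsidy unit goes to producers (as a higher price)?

Producer share = 0.56

For a small subsidy around the equilibrium, the benefit split depends on the relative slopes, which at a point are proportional to the elasticities.
Buyer share = εs/(εs + |εd|) = 1.1/(1.1 + 1.4) = 0.44; seller share = |εd|/(εs + |εd|) = 0.56.
So producers capture 0.56 of the subsidy.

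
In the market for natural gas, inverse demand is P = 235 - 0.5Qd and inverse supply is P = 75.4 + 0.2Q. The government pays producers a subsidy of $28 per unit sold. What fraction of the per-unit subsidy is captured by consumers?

Consumer share = 5/7

Pre-subsidy: 235 - 0.5Q = 75.4 + 0.2Q gives Q* = 228 and P* = 121.
With the subsidy, sellers receive Ps = Pb + 28 for each unit, where Pb is the price buyers pay.
On the curves, Pb = 235 - 0.5Q and Ps = 75.4 + 0.2Q; the wedge Ps − Pb = 28 gives 75.4 + 0.2Q − (235 - 0.5Q) = 28, so Q' = 268.
Then Pb = 235 − 0.5·268 = 101 and Ps = 75.4 + 0.2·268 = 129.
Buyers' price falls by P* − Pb = 121 − 101 = 20; sellers' price rises by Ps − P* = 129 − 121 = 8.
So consumers capture 20/28 = 5/7 of each unit of subsidy.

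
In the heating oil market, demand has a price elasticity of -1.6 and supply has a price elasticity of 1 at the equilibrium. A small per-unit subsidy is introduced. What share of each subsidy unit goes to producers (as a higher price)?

Producer share = 8/13

For a small subsidy around the equilibrium, the benefit split depends on the relative slopes, which at a point are proportional to the elasticities.
Buyer share = εs/(εs + |εd|) = 1/(1 + 1.6) = 5/13; seller share = |εd|/(εs + |εd|) = 8/13.
So producers capture 8/13 of the subsidy.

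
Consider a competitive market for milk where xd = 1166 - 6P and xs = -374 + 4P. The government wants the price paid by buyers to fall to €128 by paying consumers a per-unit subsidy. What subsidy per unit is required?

At a buyer price of 128, quantity demanded is 1166 − 6·128 = 398.
Sellers supply 398 only when they receive Ps with -374 + 4·Ps = 398, i.e. Ps = 193.
s = Ps − Pb = 193 − 128 = 65.

Required subsidy s = €65 per unit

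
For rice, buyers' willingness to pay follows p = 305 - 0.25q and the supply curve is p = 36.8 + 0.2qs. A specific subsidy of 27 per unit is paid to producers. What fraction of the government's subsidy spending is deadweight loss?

DWL / government spending = 15/328

Pre-subsidy: 305 - 0.25q = 36.8 + 0.2q gives q* = 596 and p* = 156.
With the subsidy, sellers receive ps = pb + 27 for each unit, where pb is the price buyers pay.
On the curves, pb = 305 - 0.25q and ps = 36.8 + 0.2q; the wedge ps − pb = 27 gives 36.8 + 0.2q − (305 - 0.25q) = 27, so q' = 656.
Then pb = 305 − 0.25·656 = 141 and ps = 36.8 + 0.2·656 = 168.
ΔCS = ½(596 + 656)(156 − 141) = 9390; ΔPS = ½(596 + 656)(168 − 156) = 7512.
Government spending = 27 × 656 = 17712.
DWL = ½ × 27 × (656 − 596) = 810; fraction = 810 / 17712 = 15/328.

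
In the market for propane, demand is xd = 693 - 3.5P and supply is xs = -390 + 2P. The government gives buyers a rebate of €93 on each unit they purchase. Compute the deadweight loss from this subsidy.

Pre-subsidy: 693 - 3.5P = -390 + 2P gives P* = 2166/11, x* = 42/11.
With the rebate, buyers effectively pay Pb = Ps − 93, where Ps is the price sellers receive.
Demand in terms of Ps becomes xd = 693 − 3.5(Ps − 93) = 1018.5 - 3.5Ps. Setting this equal to supply: 1018.5 - 3.5Ps = -390 + 2Ps, so Ps = 2817/11.
Buyers pay Pb = 2817/11 − 93 = 1794/11; x' = -390 + 2·(2817/11) = 1344/11.
The subsidy expands output by 1344/11 − 42/11 = 1302/11 past the efficient level; on those units the gap between marginal cost and willingness to pay runs from 0 up to 93.
DWL = ½ × 93 × 1302/11 = 60543/11.

Deadweight loss = 60543/11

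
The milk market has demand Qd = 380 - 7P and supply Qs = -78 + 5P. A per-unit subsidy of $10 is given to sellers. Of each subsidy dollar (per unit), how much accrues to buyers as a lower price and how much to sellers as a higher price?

Pre-subsidy: 380 - 7P = -78 + 5P gives P* = 229/6, Q* = 677/6.
With the subsidy, sellers receive Ps = Pb + 10 for each unit, where Pb is the price buyers pay.
Supply in terms of Pb becomes Qs = -78 + 5(Pb + 10) = -28 + 5Pb. Setting this equal to demand: 380 - 7Pb = -28 + 5Pb, so Pb = 34.
Sellers receive Ps = 34 + 10 = 44; Q' = 380 − 7·34 = 142.
Buyers' price falls by P* − Pb = 229/6 − 34 = 25/6; sellers' price rises by Ps − P* = 44 − 229/6 = 35/6.

Buyers gain 25/6 per unit; sellers gain 35/6 per unit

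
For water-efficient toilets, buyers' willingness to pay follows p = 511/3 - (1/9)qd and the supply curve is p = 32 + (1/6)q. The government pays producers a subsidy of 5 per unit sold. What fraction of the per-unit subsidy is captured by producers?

Producer share = 0.6

Pre-subsidy: 511/3 - (1/9)q = 32 + (1/6)q gives q* = 498 and p* = 115.
With the subsidy, sellers receive ps = pb + 5 for each unit, where pb is the price buyers pay.
On the curves, pb = 511/3 - (1/9)q and ps = 32 + (1/6)q; the wedge ps − pb = 5 gives 32 + (1/6)q − (511/3 - (1/9)q) = 5, so q' = 516.
Then pb = 511/3 − (1/9)·516 = 113 and ps = 32 + (1/6)·516 = 118.
Buyers' price falls by p* − pb = 115 − 113 = 2; sellers' price rises by ps − p* = 118 − 115 = 3.
So producers capture 3/5 = 0.6 of each unit of subsidy.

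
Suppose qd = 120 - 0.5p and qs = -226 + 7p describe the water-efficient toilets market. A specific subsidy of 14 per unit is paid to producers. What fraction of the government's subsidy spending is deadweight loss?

Pre-subsidy: 120 - 0.5p = -226 + 7p gives p* = 692/15, q* = 1454/15.
With the subsidy, sellers receive ps = pb + 14 for each unit, where pb is the price buyers pay.
Supply in terms of pb becomes qs = -226 + 7(pb + 14) = -128 + 7pb. Setting this equal to demand: 120 - 0.5pb = -128 + 7pb, so pb = 496/15.
Sellers receive ps = 496/15 + 14 = 706/15; q' = 120 − 0.5·(496/15) = 1552/15.
ΔCS = ½(1454/15 + 1552/15)(692/15 − 496/15) = 1309.28; ΔPS = ½(1454/15 + 1552/15)(706/15 − 692/15) = 93.52.
Government spending = 14 × 1552/15 = 21728/15.
DWL = ½ × 14 × (1552/15 − 1454/15) = 686/15; fraction = (686/15) / (21728/15) = 49/1552.

DWL / government spending = 49/1552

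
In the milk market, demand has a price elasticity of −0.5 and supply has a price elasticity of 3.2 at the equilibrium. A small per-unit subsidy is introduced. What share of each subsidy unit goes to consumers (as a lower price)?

For a small subsidy around the equilibrium, the benefit split depends on the relative slopes, which at a point are proportional to the elasticities.
Buyer share = εs/(εs + |εd|) = 3.2/(3.2 + 0.5) = 32/37; seller share = |εd|/(εs + |εd|) = 5/37.

Consumer share = 32/37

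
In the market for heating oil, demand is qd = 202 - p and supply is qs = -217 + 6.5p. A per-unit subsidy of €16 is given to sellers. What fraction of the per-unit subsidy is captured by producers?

Pre-subsidy: 202 - p = -217 + 6.5p gives p* = 838/15, q* = 2192/15.
With the subsidy, sellers receive ps = pb + 16 for each unit, where pb is the price buyers pay.
Supply in terms of pb becomes qs = -217 + 6.5(pb + 16) = -113 + 6.5pb. Setting this equal to demand: 202 - pb = -113 + 6.5pb, so pb = 42.
Sellers receive ps = 42 + 16 = 58; q' = 202 − 1·42 = 160.
Buyers' price falls by p* − pb = 838/15 − 42 = 208/15; sellers' price rises by ps − p* = 58 − 838/15 = 32/15.
So producers capture (32/15)/16 = 2/15 of each unit of subsidy.

Producer share = 2/15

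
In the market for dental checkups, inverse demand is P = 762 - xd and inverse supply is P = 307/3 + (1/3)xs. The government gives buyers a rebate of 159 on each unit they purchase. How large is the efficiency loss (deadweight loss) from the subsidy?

Deadweight loss = 9480.375

Pre-subsidy: 762 - x = 307/3 + (1/3)x gives x* = 494.75 and P* = 267.25.
With the rebate, buyers effectively pay Pb = Ps − 159, where Ps is the price sellers receive.
On the curves, Pb = 762 - x and Ps = 307/3 + (1/3)x; the wedge Ps − Pb = 159 gives 307/3 + (1/3)x − (762 - x) = 159, so x' = 614.
Then Pb = 762 − 1·614 = 148 and Ps = 307/3 + (1/3)·614 = 307.
The subsidy expands output by 614 − 494.75 = 119.25 past the efficient level; on those units the gap between marginal cost and willingness to pay runs from 0 up to 159.
DWL = ½ × 159 × 119.25 = 9480.375.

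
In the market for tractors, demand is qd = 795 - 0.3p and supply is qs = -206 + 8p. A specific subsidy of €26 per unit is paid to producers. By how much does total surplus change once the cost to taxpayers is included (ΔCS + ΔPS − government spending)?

Net change in total surplus = -8112/83

Pre-subsidy: 795 - 0.3p = -206 + 8p gives p* = 10010/83, q* = 62982/83.
With the subsidy, sellers receive ps = pb + 26 for each unit, where pb is the price buyers pay.
Supply in terms of pb becomes qs = -206 + 8(pb + 26) = 2 + 8pb. Setting this equal to demand: 795 - 0.3pb = 2 + 8pb, so pb = 7930/83.
Sellers receive ps = 7930/83 + 26 = 10088/83; q' = 795 − 0.3·(7930/83) = 63606/83.
ΔCS = ½(62982/83 + 63606/83)(10010/83 − 7930/83) = 131651520/6889; ΔPS = ½(62982/83 + 63606/83)(10088/83 − 10010/83) = 4936932/6889.
Government spending = 26 × 63606/83 = 1653756/83.
Net change = 131651520/6889 + 4936932/6889 − 1653756/83 = -8112/83. The loss equals the DWL triangle ½·26·624/83.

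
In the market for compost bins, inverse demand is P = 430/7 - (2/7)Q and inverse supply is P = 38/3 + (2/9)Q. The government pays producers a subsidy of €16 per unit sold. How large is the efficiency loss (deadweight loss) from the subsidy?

Pre-subsidy: 430/7 - (2/7)Q = 38/3 + (2/9)Q gives Q* = 96 and P* = 34.
With the subsidy, sellers receive Ps = Pb + 16 for each unit, where Pb is the price buyers pay.
On the curves, Pb = 430/7 - (2/7)Q and Ps = 38/3 + (2/9)Q; the wedge Ps − Pb = 16 gives 38/3 + (2/9)Q − (430/7 - (2/7)Q) = 16, so Q' = 127.5.
Then Pb = 430/7 − (2/7)·127.5 = 25 and Ps = 38/3 + (2/9)·127.5 = 41.
The subsidy expands output by 127.5 − 96 = 31.5 past the efficient level; on those units the gap between marginal cost and willingness to pay runs from 0 up to 16.
DWL = ½ × 16 × 31.5 = 252.

Deadweight loss = €252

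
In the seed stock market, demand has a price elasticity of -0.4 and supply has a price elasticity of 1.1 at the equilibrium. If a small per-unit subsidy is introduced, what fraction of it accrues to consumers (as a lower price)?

For a small subsidy around the equilibrium, the benefit split depends on the relative slopes, which at a point are proportional to the elasticities.
Buyer share = εs/(εs + |εd|) = 1.1/(1.1 + 0.4) = 11/15; seller share = |εd|/(εs + |εd|) = 4/15.

Consumer share = 11/15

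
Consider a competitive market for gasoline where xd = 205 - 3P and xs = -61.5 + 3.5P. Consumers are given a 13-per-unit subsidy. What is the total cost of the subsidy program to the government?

Pre-subsidy: 205 - 3P = -61.5 + 3.5P gives P* = 41, x* = 82.
With the rebate, buyers effectively pay Pb = Ps − 13, where Ps is the price sellers receive.
Demand in terms of Ps becomes xd = 205 − 3(Ps − 13) = 244 - 3Ps. Setting this equal to supply: 244 - 3Ps = -61.5 + 3.5Ps, so Ps = 47.
Buyers pay Pb = 47 − 13 = 34; x' = -61.5 + 3.5·47 = 103.
Government outlay = subsidy × quantity = 13 × 103 = 1339.

Government cost = 1339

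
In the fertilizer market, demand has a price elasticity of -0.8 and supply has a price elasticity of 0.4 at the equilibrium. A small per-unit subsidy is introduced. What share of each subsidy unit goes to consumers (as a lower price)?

Consumer share = 1/3

For a small subsidy around the equilibrium, the benefit split depends on the relative slopes, which at a point are proportional to the elasticities.
Buyer share = εs/(εs + |εd|) = 0.4/(0.4 + 0.8) = 1/3; seller share = |εd|/(εs + |εd|) = 2/3.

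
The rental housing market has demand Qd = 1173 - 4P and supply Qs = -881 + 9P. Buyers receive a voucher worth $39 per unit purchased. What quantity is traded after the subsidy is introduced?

Pre-subsidy: 1173 - 4P = -881 + 9P gives P* = 158, Q* = 541.
With the rebate, buyers effectively pay Pb = Ps − 39, where Ps is the price sellers receive.
Demand in terms of Ps becomes Qd = 1173 − 4(Ps − 39) = 1329 - 4Ps. Setting this equal to supply: 1329 - 4Ps = -881 + 9Ps, so Ps = 170.
Buyers pay Pb = 170 − 39 = 131; Q' = -881 + 9·170 = 649.

Q' = 649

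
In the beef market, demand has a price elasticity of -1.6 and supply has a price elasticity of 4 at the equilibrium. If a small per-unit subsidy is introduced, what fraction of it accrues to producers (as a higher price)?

Producer share = 2/7

For a small subsidy around the equilibrium, the benefit split depends on the relative slopes, which at a point are proportional to the elasticities.
Buyer share = εs/(εs + |εd|) = 4/(4 + 1.6) = 5/7; seller share = |εd|/(εs + |εd|) = 2/7.
So producers capture 2/7 of the subsidy.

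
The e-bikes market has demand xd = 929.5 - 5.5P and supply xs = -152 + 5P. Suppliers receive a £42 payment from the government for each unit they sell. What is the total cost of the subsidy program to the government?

Government cost = £19866

Pre-subsidy: 929.5 - 5.5P = -152 + 5P gives P* = 103, x* = 363.
With the subsidy, sellers receive Ps = Pb + 42 for each unit, where Pb is the price buyers pay.
Supply in terms of Pb becomes xs = -152 + 5(Pb + 42) = 58 + 5Pb. Setting this equal to demand: 929.5 - 5.5Pb = 58 + 5Pb, so Pb = 83.
Sellers receive Ps = 83 + 42 = 125; x' = 929.5 − 5.5·83 = 473.
Government outlay = subsidy × quantity = 42 × 473 = 19866.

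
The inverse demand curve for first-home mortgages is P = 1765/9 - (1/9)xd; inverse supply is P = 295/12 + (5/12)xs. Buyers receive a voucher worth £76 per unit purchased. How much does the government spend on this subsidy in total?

Government cost = £35644

Pre-subsidy: 1765/9 - (1/9)x = 295/12 + (5/12)x gives x* = 325 and P* = 160.
With the rebate, buyers effectively pay Pb = Ps − 76, where Ps is the price sellers receive.
On the curves, Pb = 1765/9 - (1/9)x and Ps = 295/12 + (5/12)x; the wedge Ps − Pb = 76 gives 295/12 + (5/12)x − (1765/9 - (1/9)x) = 76, so x' = 469.
Then Pb = 1765/9 − (1/9)·469 = 144 and Ps = 295/12 + (5/12)·469 = 220.
Government outlay = subsidy × quantity = 76 × 469 = 35644.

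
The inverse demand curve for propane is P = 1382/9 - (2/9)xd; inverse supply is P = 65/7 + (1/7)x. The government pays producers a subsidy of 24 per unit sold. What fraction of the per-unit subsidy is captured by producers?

Producer share = 9/23

Pre-subsidy: 1382/9 - (2/9)x = 65/7 + (1/7)x gives x* = 9089/23 and P* = 1512/23.
With the subsidy, sellers receive Ps = Pb + 24 for each unit, where Pb is the price buyers pay.
On the curves, Pb = 1382/9 - (2/9)x and Ps = 65/7 + (1/7)x; the wedge Ps − Pb = 24 gives 65/7 + (1/7)x − (1382/9 - (2/9)x) = 24, so x' = 10601/23.
Then Pb = 1382/9 − (2/9)·(10601/23) = 1176/23 and Ps = 65/7 + (1/7)·(10601/23) = 1728/23.
Buyers' price falls by P* − Pb = 1512/23 − 1176/23 = 336/23; sellers' price rises by Ps − P* = 1728/23 − 1512/23 = 216/23.
So producers capture (216/23)/24 = 9/23 of each unit of subsidy.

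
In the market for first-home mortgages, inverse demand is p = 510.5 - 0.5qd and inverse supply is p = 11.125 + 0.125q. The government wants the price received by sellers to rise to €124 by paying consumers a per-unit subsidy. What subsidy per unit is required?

At a seller price of 124, quantity supplied is -89 + 8·124 = 903.
Buyers absorb 903 only when they pay pb = 510.5 − 0.5·903 = 59.
s = ps − pb = 124 − 59 = 65.

Required subsidy s = €65 per unit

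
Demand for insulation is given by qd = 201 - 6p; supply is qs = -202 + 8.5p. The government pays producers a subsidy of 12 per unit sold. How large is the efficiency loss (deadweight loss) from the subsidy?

Pre-subsidy: 201 - 6p = -202 + 8.5p gives p* = 806/29, q* = 993/29.
With the subsidy, sellers receive ps = pb + 12 for each unit, where pb is the price buyers pay.
Supply in terms of pb becomes qs = -202 + 8.5(pb + 12) = -100 + 8.5pb. Setting this equal to demand: 201 - 6pb = -100 + 8.5pb, so pb = 602/29.
Sellers receive ps = 602/29 + 12 = 950/29; q' = 201 − 6·(602/29) = 2217/29.
The subsidy expands output by 2217/29 − 993/29 = 1224/29 past the efficient level; on those units the gap between marginal cost and willingness to pay runs from 0 up to 12.
DWL = ½ × 12 × 1224/29 = 7344/29.

Deadweight loss = 7344/29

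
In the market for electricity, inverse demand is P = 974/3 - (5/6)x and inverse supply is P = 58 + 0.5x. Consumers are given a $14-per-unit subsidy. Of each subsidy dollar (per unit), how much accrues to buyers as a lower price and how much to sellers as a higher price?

Pre-subsidy: 974/3 - (5/6)x = 58 + 0.5x gives x* = 200 and P* = 158.
With the rebate, buyers effectively pay Pb = Ps − 14, where Ps is the price sellers receive.
On the curves, Pb = 974/3 - (5/6)x and Ps = 58 + 0.5x; the wedge Ps − Pb = 14 gives 58 + 0.5x − (974/3 - (5/6)x) = 14, so x' = 210.5.
Then Pb = 974/3 − (5/6)·210.5 = 149.25 and Ps = 58 + 0.5·210.5 = 163.25.
Buyers' price falls by P* − Pb = 158 − 149.25 = 8.75; sellers' price rises by Ps − P* = 163.25 − 158 = 5.25.

Buyers gain $8.75 per unit; sellers gain $5.25 per unit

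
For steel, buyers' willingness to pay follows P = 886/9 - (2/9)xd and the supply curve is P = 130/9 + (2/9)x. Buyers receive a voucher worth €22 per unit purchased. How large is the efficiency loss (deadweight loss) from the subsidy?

Deadweight loss = €544.5

Pre-subsidy: 886/9 - (2/9)x = 130/9 + (2/9)x gives x* = 189 and P* = 508/9.
With the rebate, buyers effectively pay Pb = Ps − 22, where Ps is the price sellers receive.
On the curves, Pb = 886/9 - (2/9)x and Ps = 130/9 + (2/9)x; the wedge Ps − Pb = 22 gives 130/9 + (2/9)x − (886/9 - (2/9)x) = 22, so x' = 238.5.
Then Pb = 886/9 − (2/9)·238.5 = 409/9 and Ps = 130/9 + (2/9)·238.5 = 607/9.
The subsidy expands output by 238.5 − 189 = 49.5 past the efficient level; on those units the gap between marginal cost and willingness to pay runs from 0 up to 22.
DWL = ½ × 22 × 49.5 = 544.5.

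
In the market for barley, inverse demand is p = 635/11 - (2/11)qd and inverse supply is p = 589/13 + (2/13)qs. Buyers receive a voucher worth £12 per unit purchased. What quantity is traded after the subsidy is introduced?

Pre-subsidy: 635/11 - (2/11)q = 589/13 + (2/13)q gives q* = 37 and p* = 51.
With the rebate, buyers effectively pay pb = ps − 12, where ps is the price sellers receive.
On the curves, pb = 635/11 - (2/11)q and ps = 589/13 + (2/13)q; the wedge ps − pb = 12 gives 589/13 + (2/13)q − (635/11 - (2/11)q) = 12, so q' = 72.75.
Then pb = 635/11 − (2/11)·72.75 = 44.5 and ps = 589/13 + (2/13)·72.75 = 56.5.

q' = 72.75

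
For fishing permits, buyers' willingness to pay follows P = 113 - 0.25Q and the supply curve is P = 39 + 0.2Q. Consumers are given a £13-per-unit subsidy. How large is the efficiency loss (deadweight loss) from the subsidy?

Pre-subsidy: 113 - 0.25Q = 39 + 0.2Q gives Q* = 1480/9 and P* = 647/9.
With the rebate, buyers effectively pay Pb = Ps − 13, where Ps is the price sellers receive.
On the curves, Pb = 113 - 0.25Q and Ps = 39 + 0.2Q; the wedge Ps − Pb = 13 gives 39 + 0.2Q − (113 - 0.25Q) = 13, so Q' = 580/3.
Then Pb = 113 − 0.25·(580/3) = 194/3 and Ps = 39 + 0.2·(580/3) = 233/3.
The subsidy expands output by 580/3 − 1480/9 = 260/9 past the efficient level; on those units the gap between marginal cost and willingness to pay runs from 0 up to 13.
DWL = ½ × 13 × 260/9 = 1690/9.

Deadweight loss = 1690/9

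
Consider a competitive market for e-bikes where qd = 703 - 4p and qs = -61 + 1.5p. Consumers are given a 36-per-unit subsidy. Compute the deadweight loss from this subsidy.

Deadweight loss = 7776/11

Pre-subsidy: 703 - 4p = -61 + 1.5p gives p* = 1528/11, q* = 1621/11.
With the rebate, buyers effectively pay pb = ps − 36, where ps is the price sellers receive.
Demand in terms of ps becomes qd = 703 − 4(ps − 36) = 847 - 4ps. Setting this equal to supply: 847 - 4ps = -61 + 1.5ps, so ps = 1816/11.
Buyers pay pb = 1816/11 − 36 = 1420/11; q' = -61 + 1.5·(1816/11) = 2053/11.
The subsidy expands output by 2053/11 − 1621/11 = 432/11 past the efficient level; on those units the gap between marginal cost and willingness to pay runs from 0 up to 36.
DWL = ½ × 36 × 432/11 = 7776/11.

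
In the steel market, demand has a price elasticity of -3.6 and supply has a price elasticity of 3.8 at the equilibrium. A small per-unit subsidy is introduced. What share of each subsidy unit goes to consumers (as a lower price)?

For a small subsidy around the equilibrium, the benefit split depends on the relative slopes, which at a point are proportional to the elasticities.
Buyer share = εs/(εs + |εd|) = 3.8/(3.8 + 3.6) = 19/37; seller share = |εd|/(εs + |εd|) = 18/37.

Consumer share = 19/37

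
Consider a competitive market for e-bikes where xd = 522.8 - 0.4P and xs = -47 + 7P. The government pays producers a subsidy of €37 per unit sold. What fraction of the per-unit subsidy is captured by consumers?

Consumer share = 35/37

Pre-subsidy: 522.8 - 0.4P = -47 + 7P gives P* = 77, x* = 492.
With the subsidy, sellers receive Ps = Pb + 37 for each unit, where Pb is the price buyers pay.
Supply in terms of Pb becomes xs = -47 + 7(Pb + 37) = 212 + 7Pb. Setting this equal to demand: 522.8 - 0.4Pb = 212 + 7Pb, so Pb = 42.
Sellers receive Ps = 42 + 37 = 79; x' = 522.8 − 0.4·42 = 506.
Buyers' price falls by P* − Pb = 77 − 42 = 35; sellers' price rises by Ps − P* = 79 − 77 = 2.
So consumers capture 35/37 = 35/37 of each unit of subsidy.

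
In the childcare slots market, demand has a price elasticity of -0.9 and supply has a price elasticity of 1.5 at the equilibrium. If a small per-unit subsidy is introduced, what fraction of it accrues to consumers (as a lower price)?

For a small subsidy around the equilibrium, the benefit split depends on the relative slopes, which at a point are proportional to the elasticities.
Buyer share = εs/(εs + |εd|) = 1.5/(1.5 + 0.9) = 0.625; seller share = |εd|/(εs + |εd|) = 0.375.

Consumer share = 0.625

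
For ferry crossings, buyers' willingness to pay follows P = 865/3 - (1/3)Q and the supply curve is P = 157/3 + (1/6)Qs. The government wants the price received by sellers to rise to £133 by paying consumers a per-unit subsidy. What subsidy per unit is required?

At a seller price of 133, quantity supplied is -314 + 6·133 = 484.
Buyers absorb 484 only when they pay Pb = 865/3 − (1/3)·484 = 127.
s = Ps − Pb = 133 − 127 = 6.

Required subsidy s = £6 per unit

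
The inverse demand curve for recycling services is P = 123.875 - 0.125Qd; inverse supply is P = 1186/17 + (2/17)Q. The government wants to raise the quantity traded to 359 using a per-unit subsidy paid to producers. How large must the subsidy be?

Required subsidy s = 33 per unit

At Q = 359, from the demand curve buyers pay Pb = 123.875 − 0.125·359 = 79; from the supply curve sellers need Ps = 1186/17 + (2/17)·359 = 112.
The subsidy must fill the gap: s = Ps − Pb = 112 − 79 = 33.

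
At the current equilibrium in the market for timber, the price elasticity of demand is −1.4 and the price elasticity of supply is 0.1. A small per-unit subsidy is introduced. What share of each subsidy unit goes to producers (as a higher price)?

For a small subsidy around the equilibrium, the benefit split depends on the relative slopes, which at a point are proportional to the elasticities.
Buyer share = εs/(εs + |εd|) = 0.1/(0.1 + 1.4) = 1/15; seller share = |εd|/(εs + |εd|) = 14/15.
So producers capture 14/15 of the subsidy.

Producer share = 14/15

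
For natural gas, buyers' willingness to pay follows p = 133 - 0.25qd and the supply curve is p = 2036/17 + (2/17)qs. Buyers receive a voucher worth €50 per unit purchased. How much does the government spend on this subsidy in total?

Pre-subsidy: 133 - 0.25q = 2036/17 + (2/17)q gives q* = 36 and p* = 124.
With the rebate, buyers effectively pay pb = ps − 50, where ps is the price sellers receive.
On the curves, pb = 133 - 0.25q and ps = 2036/17 + (2/17)q; the wedge ps − pb = 50 gives 2036/17 + (2/17)q − (133 - 0.25q) = 50, so q' = 172.
Then pb = 133 − 0.25·172 = 90 and ps = 2036/17 + (2/17)·172 = 140.
Government outlay = subsidy × quantity = 50 × 172 = 8600.

Government cost = €8600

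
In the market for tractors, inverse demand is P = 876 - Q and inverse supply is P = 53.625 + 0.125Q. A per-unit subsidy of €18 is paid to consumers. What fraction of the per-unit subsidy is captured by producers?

Producer share = 1/9

Pre-subsidy: 876 - Q = 53.625 + 0.125Q gives Q* = 731 and P* = 145.
With the rebate, buyers effectively pay Pb = Ps − 18, where Ps is the price sellers receive.
On the curves, Pb = 876 - Q and Ps = 53.625 + 0.125Q; the wedge Ps − Pb = 18 gives 53.625 + 0.125Q − (876 - Q) = 18, so Q' = 747.
Then Pb = 876 − 1·747 = 129 and Ps = 53.625 + 0.125·747 = 147.
Buyers' price falls by P* − Pb = 145 − 129 = 16; sellers' price rises by Ps − P* = 147 − 145 = 2.
So producers capture 2/18 = 1/9 of each unit of subsidy.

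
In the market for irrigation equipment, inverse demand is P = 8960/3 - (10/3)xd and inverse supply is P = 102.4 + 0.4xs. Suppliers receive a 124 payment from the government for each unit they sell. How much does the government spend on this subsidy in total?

Pre-subsidy: 8960/3 - (10/3)x = 102.4 + 0.4x gives x* = 5408/7 and P* = 2880/7.
With the subsidy, sellers receive Ps = Pb + 124 for each unit, where Pb is the price buyers pay.
On the curves, Pb = 8960/3 - (10/3)x and Ps = 102.4 + 0.4x; the wedge Ps − Pb = 124 gives 102.4 + 0.4x − (8960/3 - (10/3)x) = 124, so x' = 11281/14.
Then Pb = 8960/3 − (10/3)·(11281/14) = 2105/7 and Ps = 102.4 + 0.4·(11281/14) = 2973/7.
Government outlay = subsidy × quantity = 124 × 11281/14 = 699422/7.

Government cost = 699422/7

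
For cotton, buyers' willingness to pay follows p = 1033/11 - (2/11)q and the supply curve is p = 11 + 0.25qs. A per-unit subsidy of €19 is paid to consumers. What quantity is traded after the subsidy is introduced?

q' = 236

Pre-subsidy: 1033/11 - (2/11)q = 11 + 0.25q gives q* = 192 and p* = 59.
With the rebate, buyers effectively pay pb = ps − 19, where ps is the price sellers receive.
On the curves, pb = 1033/11 - (2/11)q and ps = 11 + 0.25q; the wedge ps − pb = 19 gives 11 + 0.25q − (1033/11 - (2/11)q) = 19, so q' = 236.
Then pb = 1033/11 − (2/11)·236 = 51 and ps = 11 + 0.25·236 = 70.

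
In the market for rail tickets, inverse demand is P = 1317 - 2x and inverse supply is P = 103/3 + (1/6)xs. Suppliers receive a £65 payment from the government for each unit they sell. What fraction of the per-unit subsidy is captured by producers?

Producer share = 1/13

Pre-subsidy: 1317 - 2x = 103/3 + (1/6)x gives x* = 592 and P* = 133.
With the subsidy, sellers receive Ps = Pb + 65 for each unit, where Pb is the price buyers pay.
On the curves, Pb = 1317 - 2x and Ps = 103/3 + (1/6)x; the wedge Ps − Pb = 65 gives 103/3 + (1/6)x − (1317 - 2x) = 65, so x' = 622.
Then Pb = 1317 − 2·622 = 73 and Ps = 103/3 + (1/6)·622 = 138.
Buyers' price falls by P* − Pb = 133 − 73 = 60; sellers' price rises by Ps − P* = 138 − 133 = 5.
So producers capture 5/65 = 1/13 of each unit of subsidy.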